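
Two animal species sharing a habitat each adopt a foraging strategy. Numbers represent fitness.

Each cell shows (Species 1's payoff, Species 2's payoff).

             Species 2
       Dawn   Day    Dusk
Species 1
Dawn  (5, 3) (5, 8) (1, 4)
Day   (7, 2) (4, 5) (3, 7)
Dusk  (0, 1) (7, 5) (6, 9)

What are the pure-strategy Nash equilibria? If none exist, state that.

For each player, find the best response to each opponent profile; mutual best responses are the pure NE.
Species 1 against Dawn: payoffs 5, 7, 0 → best response Day.
Species 1 against Day: payoffs 5, 4, 7 → best response Dusk.
Species 1 against Dusk: payoffs 1, 3, 6 → best response Dusk.
Species 2 against Dawn: payoffs 3, 8, 4 → best response Day.
Species 2 against Day: payoffs 2, 5, 7 → best response Dusk.
Species 2 against Dusk: payoffs 1, 5, 9 → best response Dusk.
Mutual best responses: (Dusk, Dusk).

(Dusk, Dusk)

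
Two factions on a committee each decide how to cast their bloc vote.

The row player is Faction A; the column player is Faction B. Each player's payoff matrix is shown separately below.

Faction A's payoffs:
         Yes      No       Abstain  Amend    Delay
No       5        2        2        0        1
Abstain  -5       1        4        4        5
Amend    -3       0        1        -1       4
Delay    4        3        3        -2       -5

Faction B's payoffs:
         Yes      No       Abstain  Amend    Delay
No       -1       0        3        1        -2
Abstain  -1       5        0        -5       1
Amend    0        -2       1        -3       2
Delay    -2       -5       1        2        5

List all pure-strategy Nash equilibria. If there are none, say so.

(No, Yes): Faction B can switch to No (-1 → 0). Not NE.
(No, No): Faction A can switch to Delay (2 → 3). Not NE.
(No, Abstain): Faction A can switch to Abstain (2 → 4). Not NE.
(No, Amend): Faction A can switch to Abstain (0 → 4). Not NE.
(No, Delay): Faction A can switch to Abstain (1 → 5). Not NE.
(Abstain, Yes): Faction A can switch to No (-5 → 5). Not NE.
(Abstain, No): Faction A can switch to No (1 → 2). Not NE.
(Abstain, Abstain): Faction B can switch to No (0 → 5). Not NE.
(Abstain, Amend): Faction B can switch to Yes (-5 → -1). Not NE.
(Abstain, Delay): Faction B can switch to No (1 → 5). Not NE.
(The remaining 10 profiles each have a profitable deviation by the same check.)

none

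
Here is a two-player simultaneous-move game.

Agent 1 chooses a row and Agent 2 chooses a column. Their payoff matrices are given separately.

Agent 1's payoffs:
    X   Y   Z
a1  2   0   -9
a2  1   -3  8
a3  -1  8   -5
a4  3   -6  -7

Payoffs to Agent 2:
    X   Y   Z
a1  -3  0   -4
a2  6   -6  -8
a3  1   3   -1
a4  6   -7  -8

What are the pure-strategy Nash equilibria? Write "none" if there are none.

(a3, Y) and (a4, X)

For each player, find the best response to each opponent profile; mutual best responses are the pure NE.
Agent 1 against X: payoffs 2, 1, -1, 3 → best response a4.
Agent 1 against Y: payoffs 0, -3, 8, -6 → best response a3.
Agent 1 against Z: payoffs -9, 8, -5, -7 → best response a2.
Agent 2 against a1: payoffs -3, 0, -4 → best response Y.
Agent 2 against a2: payoffs 6, -6, -8 → best response X.
Agent 2 against a3: payoffs 1, 3, -1 → best response Y.
Agent 2 against a4: payoffs 6, -7, -8 → best response X.
Mutual best responses: (a3, Y); (a4, X).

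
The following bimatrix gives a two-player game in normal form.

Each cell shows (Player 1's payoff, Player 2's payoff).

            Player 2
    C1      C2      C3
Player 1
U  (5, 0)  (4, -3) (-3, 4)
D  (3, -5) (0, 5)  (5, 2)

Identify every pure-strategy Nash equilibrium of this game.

(U, C1): Player 2 can switch to C3 (0 → 4). Not NE.
(U, C2): Player 2 can switch to C1 (-3 → 0). Not NE.
(U, C3): Player 1 can switch to D (-3 → 5). Not NE.
(D, C1): Player 1 can switch to U (3 → 5). Not NE.
(D, C2): Player 1 can switch to U (0 → 4). Not NE.
(D, C3): Player 2 can switch to C2 (2 → 5). Not NE.

There is no pure-strategy Nash equilibrium.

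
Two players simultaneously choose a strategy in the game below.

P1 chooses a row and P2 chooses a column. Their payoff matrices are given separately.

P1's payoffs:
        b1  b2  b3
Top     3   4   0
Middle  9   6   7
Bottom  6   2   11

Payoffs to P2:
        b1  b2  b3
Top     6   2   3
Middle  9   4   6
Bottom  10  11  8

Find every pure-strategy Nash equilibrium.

(Middle, b1)

P1 against b1: payoffs 3, 9, 6 → best response Middle.
P1 against b2: payoffs 4, 6, 2 → best response Middle.
P1 against b3: payoffs 0, 7, 11 → best response Bottom.
P2 against Top: payoffs 6, 2, 3 → best response b1.
P2 against Middle: payoffs 9, 4, 6 → best response b1.
P2 against Bottom: payoffs 10, 11, 8 → best response b2.
Mutual best responses: (Middle, b1).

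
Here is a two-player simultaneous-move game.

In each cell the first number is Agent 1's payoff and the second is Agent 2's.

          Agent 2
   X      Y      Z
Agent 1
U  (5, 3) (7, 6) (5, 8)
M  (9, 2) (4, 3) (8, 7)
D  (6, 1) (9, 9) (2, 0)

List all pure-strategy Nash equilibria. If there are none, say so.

(M, Z); (D, Y)

(U, X): Agent 1 can switch to M (5 → 9). Not NE.
(U, Y): Agent 1 can switch to D (7 → 9). Not NE.
(U, Z): Agent 1 can switch to M (5 → 8). Not NE.
(M, X): Agent 2 can switch to Y (2 → 3). Not NE.
(M, Y): Agent 1 can switch to U (4 → 7). Not NE.
(M, Z): Agent 1 gets 8, best alternative 5; Agent 2 gets 7, best alternative 3. No profitable deviation — NE.
(D, X): Agent 1 can switch to M (6 → 9). Not NE.
(D, Y): Agent 1 gets 9, best alternative 7; Agent 2 gets 9, best alternative 1. No profitable deviation — NE.
(D, Z): Agent 1 can switch to U (2 → 5). Not NE.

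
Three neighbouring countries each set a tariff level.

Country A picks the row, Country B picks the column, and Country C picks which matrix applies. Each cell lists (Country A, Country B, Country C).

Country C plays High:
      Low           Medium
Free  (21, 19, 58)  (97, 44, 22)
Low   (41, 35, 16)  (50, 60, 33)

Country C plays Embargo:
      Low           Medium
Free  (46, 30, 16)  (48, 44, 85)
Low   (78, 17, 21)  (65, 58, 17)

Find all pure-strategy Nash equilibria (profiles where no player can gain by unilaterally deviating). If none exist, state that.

Mark each player's best response to every combination of opponents' strategies; a profile where every player is best-responding is a pure Nash equilibrium.
Country A against (Low, High): payoffs 21, 41 → best response Low.
Country A against (Low, Embargo): payoffs 46, 78 → best response Low.
Country A against (Medium, High): payoffs 97, 50 → best response Free.
Country A against (Medium, Embargo): payoffs 48, 65 → best response Low.
Country B against (Free, High): payoffs 19, 44 → best response Medium.
Country B against (Free, Embargo): payoffs 30, 44 → best response Medium.
Country B against (Low, High): payoffs 35, 60 → best response Medium.
Country B against (Low, Embargo): payoffs 17, 58 → best response Medium.
Country C against (Free, Low): payoffs 58, 16 → best response High.
Country C against (Free, Medium): payoffs 22, 85 → best response Embargo.
Country C against (Low, Low): payoffs 16, 21 → best response Embargo.
Country C against (Low, Medium): payoffs 33, 17 → best response High.
No profile is a mutual best response for all players.

This game has no pure Nash equilibrium.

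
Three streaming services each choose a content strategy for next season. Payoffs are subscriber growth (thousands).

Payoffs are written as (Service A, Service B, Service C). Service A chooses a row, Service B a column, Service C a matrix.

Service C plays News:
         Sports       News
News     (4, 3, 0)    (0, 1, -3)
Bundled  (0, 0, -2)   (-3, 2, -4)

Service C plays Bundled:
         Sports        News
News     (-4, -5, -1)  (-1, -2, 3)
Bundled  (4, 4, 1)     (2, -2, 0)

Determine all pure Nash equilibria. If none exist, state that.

(News, Sports, News): Service A gets 4, best alternative 0; Service B gets 3, best alternative 1; Service C gets 0, best alternative -1. No profitable deviation — NE.
(News, Sports, Bundled): Service A can switch to Bundled (-4 → 4). Not NE.
(News, News, News): Service B can switch to Sports (1 → 3). Not NE.
(News, News, Bundled): Service A can switch to Bundled (-1 → 2). Not NE.
(Bundled, Sports, News): Service A can switch to News (0 → 4). Not NE.
(Bundled, Sports, Bundled): Service A gets 4, best alternative -4; Service B gets 4, best alternative -2; Service C gets 1, best alternative -2. No profitable deviation — NE.
(Bundled, News, News): Service A can switch to News (-3 → 0). Not NE.
(Bundled, News, Bundled): Service B can switch to Sports (-2 → 4). Not NE.

The pure Nash equilibria are (News, Sports, News), (Bundled, Sports, Bundled).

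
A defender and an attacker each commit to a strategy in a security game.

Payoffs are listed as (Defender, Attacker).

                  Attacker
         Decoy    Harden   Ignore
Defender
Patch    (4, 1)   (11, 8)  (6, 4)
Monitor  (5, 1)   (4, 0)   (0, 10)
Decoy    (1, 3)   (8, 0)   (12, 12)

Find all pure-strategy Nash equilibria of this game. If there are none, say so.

(Patch, Harden) and (Decoy, Ignore)

For each strategy profile, look for a profitable unilateral deviation.
(Patch, Decoy): Defender can switch to Monitor (4 → 5). Not NE.
(Patch, Harden): Defender gets 11, best alternative 8; Attacker gets 8, best alternative 4. No profitable deviation — NE.
(Patch, Ignore): Defender can switch to Decoy (6 → 12). Not NE.
(Monitor, Decoy): Attacker can switch to Ignore (1 → 10). Not NE.
(Monitor, Harden): Defender can switch to Patch (4 → 11). Not NE.
(Monitor, Ignore): Defender can switch to Patch (0 → 6). Not NE.
(Decoy, Decoy): Defender can switch to Patch (1 → 4). Not NE.
(Decoy, Harden): Defender can switch to Patch (8 → 11). Not NE.
(Decoy, Ignore): Defender gets 12, best alternative 6; Attacker gets 12, best alternative 3. No profitable deviation — NE.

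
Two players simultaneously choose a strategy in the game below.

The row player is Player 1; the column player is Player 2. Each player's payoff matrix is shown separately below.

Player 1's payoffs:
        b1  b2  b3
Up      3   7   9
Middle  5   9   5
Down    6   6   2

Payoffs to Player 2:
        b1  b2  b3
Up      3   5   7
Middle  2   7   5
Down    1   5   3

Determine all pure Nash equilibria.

(Up, b3); (Middle, b2)

(Up, b1): Player 1 can switch to Middle (3 → 5). Not NE.
(Up, b2): Player 1 can switch to Middle (7 → 9). Not NE.
(Up, b3): Player 1 gets 9, best alternative 5; Player 2 gets 7, best alternative 5. No profitable deviation — NE.
(Middle, b1): Player 1 can switch to Down (5 → 6). Not NE.
(Middle, b2): Player 1 gets 9, best alternative 7; Player 2 gets 7, best alternative 5. No profitable deviation — NE.
(Middle, b3): Player 1 can switch to Up (5 → 9). Not NE.
(Down, b1): Player 2 can switch to b2 (1 → 5). Not NE.
(Down, b2): Player 1 can switch to Up (6 → 7). Not NE.
(Down, b3): Player 1 can switch to Up (2 → 9). Not NE.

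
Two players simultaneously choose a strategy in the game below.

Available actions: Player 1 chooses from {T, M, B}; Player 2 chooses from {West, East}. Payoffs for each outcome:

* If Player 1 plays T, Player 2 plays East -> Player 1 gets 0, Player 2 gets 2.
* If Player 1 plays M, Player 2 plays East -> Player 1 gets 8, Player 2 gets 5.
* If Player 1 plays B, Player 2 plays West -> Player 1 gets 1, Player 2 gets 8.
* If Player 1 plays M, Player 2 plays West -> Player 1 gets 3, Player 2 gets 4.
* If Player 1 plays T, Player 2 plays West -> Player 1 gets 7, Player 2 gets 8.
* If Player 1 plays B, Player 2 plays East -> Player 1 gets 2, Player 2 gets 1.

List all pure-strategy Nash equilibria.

Pure-strategy Nash equilibria: (T, West), (M, East)

Player 1 against West: payoffs 7, 3, 1 → best response T.
Player 1 against East: payoffs 0, 8, 2 → best response M.
Player 2 against T: payoffs 8, 2 → best response West.
Player 2 against M: payoffs 4, 5 → best response East.
Player 2 against B: payoffs 8, 1 → best response West.
Mutual best responses: (T, West); (M, East).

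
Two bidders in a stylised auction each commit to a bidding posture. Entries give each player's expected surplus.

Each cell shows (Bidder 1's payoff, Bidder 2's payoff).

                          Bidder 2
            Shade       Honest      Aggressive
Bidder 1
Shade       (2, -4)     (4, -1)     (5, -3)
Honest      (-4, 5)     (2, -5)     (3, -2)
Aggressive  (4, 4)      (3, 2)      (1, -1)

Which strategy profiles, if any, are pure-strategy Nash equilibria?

Pure-strategy Nash equilibria: (Shade, Honest); (Aggressive, Shade)

Bidder 1 against Shade: payoffs 2, -4, 4 → best response Aggressive.
Bidder 1 against Honest: payoffs 4, 2, 3 → best response Shade.
Bidder 1 against Aggressive: payoffs 5, 3, 1 → best response Shade.
Bidder 2 against Shade: payoffs -4, -1, -3 → best response Honest.
Bidder 2 against Honest: payoffs 5, -5, -2 → best response Shade.
Bidder 2 against Aggressive: payoffs 4, 2, -1 → best response Shade.
Mutual best responses: (Shade, Honest); (Aggressive, Shade).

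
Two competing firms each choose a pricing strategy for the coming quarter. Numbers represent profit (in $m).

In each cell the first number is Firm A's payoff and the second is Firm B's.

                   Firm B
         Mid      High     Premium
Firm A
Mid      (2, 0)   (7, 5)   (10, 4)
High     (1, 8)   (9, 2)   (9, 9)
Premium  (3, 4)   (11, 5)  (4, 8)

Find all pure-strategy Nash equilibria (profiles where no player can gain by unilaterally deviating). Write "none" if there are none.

No pure-strategy Nash equilibrium.

Firm A against Mid: payoffs 2, 1, 3 → best response Premium.
Firm A against High: payoffs 7, 9, 11 → best response Premium.
Firm A against Premium: payoffs 10, 9, 4 → best response Mid.
Firm B against Mid: payoffs 0, 5, 4 → best response High.
Firm B against High: payoffs 8, 2, 9 → best response Premium.
Firm B against Premium: payoffs 4, 5, 8 → best response Premium.
No profile is a mutual best response for all players.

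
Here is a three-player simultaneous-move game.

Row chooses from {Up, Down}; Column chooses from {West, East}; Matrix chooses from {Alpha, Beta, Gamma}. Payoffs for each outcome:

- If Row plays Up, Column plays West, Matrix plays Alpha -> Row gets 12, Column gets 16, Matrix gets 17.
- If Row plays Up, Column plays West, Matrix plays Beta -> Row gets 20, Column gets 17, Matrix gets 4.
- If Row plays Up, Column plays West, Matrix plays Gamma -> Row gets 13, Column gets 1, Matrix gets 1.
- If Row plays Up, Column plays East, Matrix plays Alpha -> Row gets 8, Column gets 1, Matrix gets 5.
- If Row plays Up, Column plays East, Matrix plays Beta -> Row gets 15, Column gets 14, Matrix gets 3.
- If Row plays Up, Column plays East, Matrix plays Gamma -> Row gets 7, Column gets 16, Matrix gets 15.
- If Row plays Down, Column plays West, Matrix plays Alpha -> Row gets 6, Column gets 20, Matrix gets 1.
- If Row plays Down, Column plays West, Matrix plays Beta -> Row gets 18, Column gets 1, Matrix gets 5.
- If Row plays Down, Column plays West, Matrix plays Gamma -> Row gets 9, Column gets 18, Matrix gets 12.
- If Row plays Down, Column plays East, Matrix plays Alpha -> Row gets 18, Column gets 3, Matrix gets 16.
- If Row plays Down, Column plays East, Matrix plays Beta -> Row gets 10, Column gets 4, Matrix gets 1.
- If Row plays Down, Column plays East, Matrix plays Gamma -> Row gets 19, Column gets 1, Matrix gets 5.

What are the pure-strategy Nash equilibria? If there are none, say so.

The unique pure-strategy Nash equilibrium is (Up, West, Alpha).

Row against (West, Alpha): payoffs 12, 6 → best response Up.
Row against (West, Beta): payoffs 20, 18 → best response Up.
Row against (West, Gamma): payoffs 13, 9 → best response Up.
Row against (East, Alpha): payoffs 8, 18 → best response Down.
Row against (East, Beta): payoffs 15, 10 → best response Up.
Row against (East, Gamma): payoffs 7, 19 → best response Down.
Column against (Up, Alpha): payoffs 16, 1 → best response West.
Column against (Up, Beta): payoffs 17, 14 → best response West.
Column against (Up, Gamma): payoffs 1, 16 → best response East.
Column against (Down, Alpha): payoffs 20, 3 → best response West.
Column against (Down, Beta): payoffs 1, 4 → best response East.
Column against (Down, Gamma): payoffs 18, 1 → best response West.
Matrix against (Up, West): payoffs 17, 4, 1 → best response Alpha.
Matrix against (Up, East): payoffs 5, 3, 15 → best response Gamma.
Matrix against (Down, West): payoffs 1, 5, 12 → best response Gamma.
Matrix against (Down, East): payoffs 16, 1, 5 → best response Alpha.
Mutual best responses: (Up, West, Alpha).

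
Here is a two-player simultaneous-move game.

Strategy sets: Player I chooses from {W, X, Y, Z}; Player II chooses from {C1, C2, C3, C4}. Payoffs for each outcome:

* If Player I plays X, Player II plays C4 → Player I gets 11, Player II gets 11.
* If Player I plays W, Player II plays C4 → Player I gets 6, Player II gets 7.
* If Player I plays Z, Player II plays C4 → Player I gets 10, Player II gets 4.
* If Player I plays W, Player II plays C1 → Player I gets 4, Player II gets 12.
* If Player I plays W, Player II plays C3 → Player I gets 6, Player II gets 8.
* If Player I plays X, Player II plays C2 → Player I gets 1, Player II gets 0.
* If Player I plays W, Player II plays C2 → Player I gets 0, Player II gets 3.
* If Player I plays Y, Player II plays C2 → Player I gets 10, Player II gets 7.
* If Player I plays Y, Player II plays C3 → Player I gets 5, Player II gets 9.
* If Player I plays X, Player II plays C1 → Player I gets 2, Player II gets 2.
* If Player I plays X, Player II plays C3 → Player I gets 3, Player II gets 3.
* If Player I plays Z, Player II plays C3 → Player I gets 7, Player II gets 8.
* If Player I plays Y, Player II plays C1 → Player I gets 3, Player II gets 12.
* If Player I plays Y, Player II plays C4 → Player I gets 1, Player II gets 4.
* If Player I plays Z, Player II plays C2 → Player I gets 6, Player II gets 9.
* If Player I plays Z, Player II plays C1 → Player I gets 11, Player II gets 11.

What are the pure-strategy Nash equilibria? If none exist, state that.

Pure-strategy Nash equilibria: (X, C4), (Z, C1)

Mark each player's best response to every combination of opponents' strategies; a profile where every player is best-responding is a pure Nash equilibrium.
Player I against C1: payoffs 4, 2, 3, 11 → best response Z.
Player I against C2: payoffs 0, 1, 10, 6 → best response Y.
Player I against C3: payoffs 6, 3, 5, 7 → best response Z.
Player I against C4: payoffs 6, 11, 1, 10 → best response X.
Player II against W: payoffs 12, 3, 8, 7 → best response C1.
Player II against X: payoffs 2, 0, 3, 11 → best response C4.
Player II against Y: payoffs 12, 7, 9, 4 → best response C1.
Player II against Z: payoffs 11, 9, 8, 4 → best response C1.
Mutual best responses: (X, C4); (Z, C1).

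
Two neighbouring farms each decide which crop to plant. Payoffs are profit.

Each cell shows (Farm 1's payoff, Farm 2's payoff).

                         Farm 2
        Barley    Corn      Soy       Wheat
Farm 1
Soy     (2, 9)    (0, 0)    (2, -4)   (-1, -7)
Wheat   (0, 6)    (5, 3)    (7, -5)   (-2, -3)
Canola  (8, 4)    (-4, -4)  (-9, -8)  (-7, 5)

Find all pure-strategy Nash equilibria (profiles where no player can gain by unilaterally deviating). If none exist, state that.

none

Farm 1 against Barley: payoffs 2, 0, 8 → best response Canola.
Farm 1 against Corn: payoffs 0, 5, -4 → best response Wheat.
Farm 1 against Soy: payoffs 2, 7, -9 → best response Wheat.
Farm 1 against Wheat: payoffs -1, -2, -7 → best response Soy.
Farm 2 against Soy: payoffs 9, 0, -4, -7 → best response Barley.
Farm 2 against Wheat: payoffs 6, 3, -5, -3 → best response Barley.
Farm 2 against Canola: payoffs 4, -4, -8, 5 → best response Wheat.
No profile is a mutual best response for all players.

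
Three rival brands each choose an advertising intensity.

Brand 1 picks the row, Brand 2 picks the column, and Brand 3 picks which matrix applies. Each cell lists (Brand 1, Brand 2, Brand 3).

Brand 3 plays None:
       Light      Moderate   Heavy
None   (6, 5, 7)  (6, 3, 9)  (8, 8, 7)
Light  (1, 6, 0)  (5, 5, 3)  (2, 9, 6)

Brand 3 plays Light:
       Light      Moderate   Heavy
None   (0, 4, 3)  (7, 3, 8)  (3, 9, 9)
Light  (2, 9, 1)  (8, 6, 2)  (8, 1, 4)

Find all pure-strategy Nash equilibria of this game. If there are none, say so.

(None, Light, None): Brand 2 can switch to Heavy (5 → 8). Not NE.
(None, Light, Light): Brand 1 can switch to Light (0 → 2). Not NE.
(None, Moderate, None): Brand 2 can switch to Light (3 → 5). Not NE.
(None, Moderate, Light): Brand 1 can switch to Light (7 → 8). Not NE.
(None, Heavy, None): Brand 3 can switch to Light (7 → 9). Not NE.
(None, Heavy, Light): Brand 1 can switch to Light (3 → 8). Not NE.
(Light, Light, None): Brand 1 can switch to None (1 → 6). Not NE.
(Light, Light, Light): Brand 1 gets 2, best alternative 0; Brand 2 gets 9, best alternative 6; Brand 3 gets 1, best alternative 0. No profitable deviation — NE.
(Light, Moderate, None): Brand 1 can switch to None (5 → 6). Not NE.
(Light, Moderate, Light): Brand 2 can switch to Light (6 → 9). Not NE.
(Light, Heavy, None): Brand 1 can switch to None (2 → 8). Not NE.
(Light, Heavy, Light): Brand 2 can switch to Light (1 → 9). Not NE.

Pure NE: (Light, Light, Light)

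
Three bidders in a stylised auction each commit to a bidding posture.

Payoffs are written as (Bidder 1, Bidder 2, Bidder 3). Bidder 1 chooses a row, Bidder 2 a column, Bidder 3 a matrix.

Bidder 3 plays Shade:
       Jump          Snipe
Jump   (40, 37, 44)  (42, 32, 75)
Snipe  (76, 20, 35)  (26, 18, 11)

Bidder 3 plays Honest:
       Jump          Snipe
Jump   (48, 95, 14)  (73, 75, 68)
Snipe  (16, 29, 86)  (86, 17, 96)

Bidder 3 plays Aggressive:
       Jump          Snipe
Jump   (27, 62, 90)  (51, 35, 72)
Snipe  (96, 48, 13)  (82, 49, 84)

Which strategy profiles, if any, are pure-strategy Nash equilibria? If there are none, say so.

none

Check each profile: it is a Nash equilibrium iff no player can strictly gain by switching unilaterally.
(Jump, Jump, Shade): Bidder 1 can switch to Snipe (40 → 76). Not NE.
(Jump, Jump, Honest): Bidder 3 can switch to Shade (14 → 44). Not NE.
(Jump, Jump, Aggressive): Bidder 1 can switch to Snipe (27 → 96). Not NE.
(Jump, Snipe, Shade): Bidder 2 can switch to Jump (32 → 37). Not NE.
(Jump, Snipe, Honest): Bidder 1 can switch to Snipe (73 → 86). Not NE.
(Jump, Snipe, Aggressive): Bidder 1 can switch to Snipe (51 → 82). Not NE.
(Snipe, Jump, Shade): Bidder 3 can switch to Honest (35 → 86). Not NE.
(Snipe, Jump, Honest): Bidder 1 can switch to Jump (16 → 48). Not NE.
(Snipe, Jump, Aggressive): Bidder 2 can switch to Snipe (48 → 49). Not NE.
(Snipe, Snipe, Shade): Bidder 1 can switch to Jump (26 → 42). Not NE.
(The remaining 2 profiles each have a profitable deviation by the same check.)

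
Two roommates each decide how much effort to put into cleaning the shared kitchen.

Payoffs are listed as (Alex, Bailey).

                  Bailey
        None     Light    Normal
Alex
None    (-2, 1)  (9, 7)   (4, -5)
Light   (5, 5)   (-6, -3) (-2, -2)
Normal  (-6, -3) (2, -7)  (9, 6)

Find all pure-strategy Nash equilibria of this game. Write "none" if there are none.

(None, None): Alex can switch to Light (-2 → 5). Not NE.
(None, Light): Alex gets 9, best alternative 2; Bailey gets 7, best alternative 1. No profitable deviation — NE.
(None, Normal): Alex can switch to Normal (4 → 9). Not NE.
(Light, None): Alex gets 5, best alternative -2; Bailey gets 5, best alternative -2. No profitable deviation — NE.
(Light, Light): Alex can switch to None (-6 → 9). Not NE.
(Light, Normal): Alex can switch to None (-2 → 4). Not NE.
(Normal, None): Alex can switch to None (-6 → -2). Not NE.
(Normal, Light): Alex can switch to None (2 → 9). Not NE.
(Normal, Normal): Alex gets 9, best alternative 4; Bailey gets 6, best alternative -3. No profitable deviation — NE.

Pure-strategy Nash equilibria: (None, Light); (Light, None); (Normal, Normal)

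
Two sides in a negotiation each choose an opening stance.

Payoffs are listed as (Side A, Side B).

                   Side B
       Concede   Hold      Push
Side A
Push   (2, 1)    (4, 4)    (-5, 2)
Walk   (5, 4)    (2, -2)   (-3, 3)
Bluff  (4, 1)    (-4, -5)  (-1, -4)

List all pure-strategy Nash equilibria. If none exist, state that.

The pure Nash equilibria are (Push, Hold); (Walk, Concede).

For each player, find the best response to each opponent profile; mutual best responses are the pure NE.
Side A against Concede: payoffs 2, 5, 4 → best response Walk.
Side A against Hold: payoffs 4, 2, -4 → best response Push.
Side A against Push: payoffs -5, -3, -1 → best response Bluff.
Side B against Push: payoffs 1, 4, 2 → best response Hold.
Side B against Walk: payoffs 4, -2, 3 → best response Concede.
Side B against Bluff: payoffs 1, -5, -4 → best response Concede.
Mutual best responses: (Push, Hold); (Walk, Concede).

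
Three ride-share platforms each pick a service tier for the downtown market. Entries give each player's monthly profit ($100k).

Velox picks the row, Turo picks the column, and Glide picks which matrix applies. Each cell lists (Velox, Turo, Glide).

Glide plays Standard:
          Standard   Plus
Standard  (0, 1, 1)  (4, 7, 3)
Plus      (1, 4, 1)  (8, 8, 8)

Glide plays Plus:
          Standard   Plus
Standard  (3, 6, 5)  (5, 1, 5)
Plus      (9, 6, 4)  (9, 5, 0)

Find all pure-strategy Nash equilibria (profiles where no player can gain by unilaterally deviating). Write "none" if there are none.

Pure-strategy Nash equilibria: (Plus, Standard, Plus) and (Plus, Plus, Standard)

Check each profile: it is a Nash equilibrium iff no player can strictly gain by switching unilaterally.
(Standard, Standard, Standard): Velox can switch to Plus (0 → 1). Not NE.
(Standard, Standard, Plus): Velox can switch to Plus (3 → 9). Not NE.
(Standard, Plus, Standard): Velox can switch to Plus (4 → 8). Not NE.
(Standard, Plus, Plus): Velox can switch to Plus (5 → 9). Not NE.
(Plus, Standard, Standard): Turo can switch to Plus (4 → 8). Not NE.
(Plus, Standard, Plus): Velox gets 9, best alternative 3; Turo gets 6, best alternative 5; Glide gets 4, best alternative 1. No profitable deviation — NE.
(Plus, Plus, Standard): Velox gets 8, best alternative 4; Turo gets 8, best alternative 4; Glide gets 8, best alternative 0. No profitable deviation — NE.
(Plus, Plus, Plus): Turo can switch to Standard (5 → 6). Not NE.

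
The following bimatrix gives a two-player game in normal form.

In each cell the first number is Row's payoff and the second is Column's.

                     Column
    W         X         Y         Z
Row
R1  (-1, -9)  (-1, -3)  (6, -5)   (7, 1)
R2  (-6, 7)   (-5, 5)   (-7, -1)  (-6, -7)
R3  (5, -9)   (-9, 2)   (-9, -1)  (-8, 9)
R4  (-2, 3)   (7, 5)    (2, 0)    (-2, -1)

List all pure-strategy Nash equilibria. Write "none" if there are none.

(R1, W): Row can switch to R3 (-1 → 5). Not NE.
(R1, X): Row can switch to R4 (-1 → 7). Not NE.
(R1, Y): Column can switch to X (-5 → -3). Not NE.
(R1, Z): Row gets 7, best alternative -2; Column gets 1, best alternative -3. No profitable deviation — NE.
(R2, W): Row can switch to R1 (-6 → -1). Not NE.
(R2, X): Row can switch to R1 (-5 → -1). Not NE.
(R2, Y): Row can switch to R1 (-7 → 6). Not NE.
(R2, Z): Row can switch to R1 (-6 → 7). Not NE.
(R3, W): Column can switch to X (-9 → 2). Not NE.
(R3, X): Row can switch to R1 (-9 → -1). Not NE.
(R3, Y): Row can switch to R1 (-9 → 6). Not NE.
(R4, X): Row gets 7, best alternative -1; Column gets 5, best alternative 3. No profitable deviation — NE.
(The remaining 4 profiles each have a profitable deviation by the same check.)

(R1, Z), (R4, X)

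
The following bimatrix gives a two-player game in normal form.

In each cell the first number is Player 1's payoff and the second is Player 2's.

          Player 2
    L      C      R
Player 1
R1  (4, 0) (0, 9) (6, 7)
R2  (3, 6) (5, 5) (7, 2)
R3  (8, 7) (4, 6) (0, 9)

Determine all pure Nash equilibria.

none

Player 1 against L: payoffs 4, 3, 8 → best response R3.
Player 1 against C: payoffs 0, 5, 4 → best response R2.
Player 1 against R: payoffs 6, 7, 0 → best response R2.
Player 2 against R1: payoffs 0, 9, 7 → best response C.
Player 2 against R2: payoffs 6, 5, 2 → best response L.
Player 2 against R3: payoffs 7, 6, 9 → best response R.
No profile is a mutual best response for all players.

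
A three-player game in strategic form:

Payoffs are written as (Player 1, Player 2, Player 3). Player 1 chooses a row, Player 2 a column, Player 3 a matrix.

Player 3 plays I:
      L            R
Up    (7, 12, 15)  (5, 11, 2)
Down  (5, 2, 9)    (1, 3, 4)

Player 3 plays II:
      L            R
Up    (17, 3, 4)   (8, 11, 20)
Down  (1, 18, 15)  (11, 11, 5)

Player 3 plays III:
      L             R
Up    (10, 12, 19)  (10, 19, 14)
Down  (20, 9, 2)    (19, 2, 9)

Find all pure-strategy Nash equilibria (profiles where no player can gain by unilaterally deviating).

(Up, L, I): Player 3 can switch to III (15 → 19). Not NE.
(Up, L, II): Player 2 can switch to R (3 → 11). Not NE.
(Up, L, III): Player 1 can switch to Down (10 → 20). Not NE.
(Up, R, I): Player 2 can switch to L (11 → 12). Not NE.
(Up, R, II): Player 1 can switch to Down (8 → 11). Not NE.
(Up, R, III): Player 1 can switch to Down (10 → 19). Not NE.
(Down, L, I): Player 1 can switch to Up (5 → 7). Not NE.
(Down, L, II): Player 1 can switch to Up (1 → 17). Not NE.
(Down, L, III): Player 3 can switch to I (2 → 9). Not NE.
(Down, R, I): Player 1 can switch to Up (1 → 5). Not NE.
(Down, R, II): Player 2 can switch to L (11 → 18). Not NE.
(Down, R, III): Player 2 can switch to L (2 → 9). Not NE.

none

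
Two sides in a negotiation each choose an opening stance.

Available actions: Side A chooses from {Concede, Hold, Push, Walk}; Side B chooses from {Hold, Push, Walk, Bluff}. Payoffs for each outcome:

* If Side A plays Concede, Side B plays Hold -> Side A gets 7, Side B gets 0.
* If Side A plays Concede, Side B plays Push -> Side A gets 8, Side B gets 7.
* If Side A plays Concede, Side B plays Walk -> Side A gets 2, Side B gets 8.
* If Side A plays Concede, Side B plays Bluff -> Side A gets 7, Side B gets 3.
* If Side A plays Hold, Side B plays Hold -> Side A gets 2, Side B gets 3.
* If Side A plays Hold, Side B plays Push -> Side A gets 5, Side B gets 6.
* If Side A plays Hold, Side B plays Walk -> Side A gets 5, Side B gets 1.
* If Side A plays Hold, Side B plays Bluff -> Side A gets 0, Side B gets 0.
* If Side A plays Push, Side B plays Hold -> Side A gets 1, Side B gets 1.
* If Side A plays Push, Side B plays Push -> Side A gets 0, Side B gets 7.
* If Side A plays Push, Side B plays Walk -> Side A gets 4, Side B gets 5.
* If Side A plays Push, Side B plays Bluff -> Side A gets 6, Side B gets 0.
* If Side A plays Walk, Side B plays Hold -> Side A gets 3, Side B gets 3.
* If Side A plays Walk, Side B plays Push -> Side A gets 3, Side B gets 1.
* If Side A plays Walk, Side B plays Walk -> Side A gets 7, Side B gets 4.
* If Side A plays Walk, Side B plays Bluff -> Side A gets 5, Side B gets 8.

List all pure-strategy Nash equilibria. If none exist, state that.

This game has no pure Nash equilibrium.

Side A against Hold: payoffs 7, 2, 1, 3 → best response Concede.
Side A against Push: payoffs 8, 5, 0, 3 → best response Concede.
Side A against Walk: payoffs 2, 5, 4, 7 → best response Walk.
Side A against Bluff: payoffs 7, 0, 6, 5 → best response Concede.
Side B against Concede: payoffs 0, 7, 8, 3 → best response Walk.
Side B against Hold: payoffs 3, 6, 1, 0 → best response Push.
Side B against Push: payoffs 1, 7, 5, 0 → best response Push.
Side B against Walk: payoffs 3, 1, 4, 8 → best response Bluff.
No profile is a mutual best response for all players.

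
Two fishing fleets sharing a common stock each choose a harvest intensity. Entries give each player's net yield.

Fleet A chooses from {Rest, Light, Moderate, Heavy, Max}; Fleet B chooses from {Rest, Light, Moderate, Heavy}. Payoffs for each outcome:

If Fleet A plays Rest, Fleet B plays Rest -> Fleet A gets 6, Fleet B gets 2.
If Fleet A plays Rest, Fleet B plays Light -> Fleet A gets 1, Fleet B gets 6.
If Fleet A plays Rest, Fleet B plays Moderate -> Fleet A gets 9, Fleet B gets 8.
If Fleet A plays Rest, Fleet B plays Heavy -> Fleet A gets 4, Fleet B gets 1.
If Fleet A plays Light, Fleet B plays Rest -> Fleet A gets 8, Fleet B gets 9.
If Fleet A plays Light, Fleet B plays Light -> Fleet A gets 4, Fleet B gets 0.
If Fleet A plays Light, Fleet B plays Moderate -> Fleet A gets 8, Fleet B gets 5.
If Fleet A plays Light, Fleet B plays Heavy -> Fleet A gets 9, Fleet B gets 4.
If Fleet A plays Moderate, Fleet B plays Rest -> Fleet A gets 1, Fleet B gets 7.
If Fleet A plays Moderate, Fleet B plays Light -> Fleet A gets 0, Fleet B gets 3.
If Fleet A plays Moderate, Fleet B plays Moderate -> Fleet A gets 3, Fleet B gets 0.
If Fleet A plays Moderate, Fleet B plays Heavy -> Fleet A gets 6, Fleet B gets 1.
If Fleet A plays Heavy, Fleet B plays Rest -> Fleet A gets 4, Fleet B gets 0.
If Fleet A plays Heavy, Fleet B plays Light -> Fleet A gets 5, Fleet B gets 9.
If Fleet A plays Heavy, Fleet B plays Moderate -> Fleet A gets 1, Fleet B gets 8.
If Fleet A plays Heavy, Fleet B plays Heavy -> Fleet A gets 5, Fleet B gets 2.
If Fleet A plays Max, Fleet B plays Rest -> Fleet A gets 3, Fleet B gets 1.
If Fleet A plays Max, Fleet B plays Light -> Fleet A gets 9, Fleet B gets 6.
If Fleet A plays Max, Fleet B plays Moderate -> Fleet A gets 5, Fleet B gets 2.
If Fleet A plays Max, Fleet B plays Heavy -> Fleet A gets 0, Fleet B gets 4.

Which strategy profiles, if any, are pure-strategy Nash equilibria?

For each strategy profile, look for a profitable unilateral deviation.
(Rest, Rest): Fleet A can switch to Light (6 → 8). Not NE.
(Rest, Light): Fleet A can switch to Light (1 → 4). Not NE.
(Rest, Moderate): Fleet A gets 9, best alternative 8; Fleet B gets 8, best alternative 6. No profitable deviation — NE.
(Rest, Heavy): Fleet A can switch to Light (4 → 9). Not NE.
(Light, Rest): Fleet A gets 8, best alternative 6; Fleet B gets 9, best alternative 5. No profitable deviation — NE.
(Light, Light): Fleet A can switch to Heavy (4 → 5). Not NE.
(Light, Moderate): Fleet A can switch to Rest (8 → 9). Not NE.
(Light, Heavy): Fleet B can switch to Rest (4 → 9). Not NE.
(Moderate, Rest): Fleet A can switch to Rest (1 → 6). Not NE.
(Moderate, Light): Fleet A can switch to Rest (0 → 1). Not NE.
(Moderate, Moderate): Fleet A can switch to Rest (3 → 9). Not NE.
(Moderate, Heavy): Fleet A can switch to Light (6 → 9). Not NE.
(Max, Light): Fleet A gets 9, best alternative 5; Fleet B gets 6, best alternative 4. No profitable deviation — NE.
(The remaining 7 profiles each have a profitable deviation by the same check.)

The pure Nash equilibria are (Rest, Moderate); (Light, Rest); (Max, Light).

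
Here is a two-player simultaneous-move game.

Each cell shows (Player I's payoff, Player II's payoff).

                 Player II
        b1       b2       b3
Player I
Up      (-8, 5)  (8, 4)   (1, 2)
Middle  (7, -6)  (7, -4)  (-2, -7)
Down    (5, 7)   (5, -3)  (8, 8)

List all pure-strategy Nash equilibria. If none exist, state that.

The unique pure-strategy Nash equilibrium is (Down, b3).

For each player, find the best response to each opponent profile; mutual best responses are the pure NE.
Player I against b1: payoffs -8, 7, 5 → best response Middle.
Player I against b2: payoffs 8, 7, 5 → best response Up.
Player I against b3: payoffs 1, -2, 8 → best response Down.
Player II against Up: payoffs 5, 4, 2 → best response b1.
Player II against Middle: payoffs -6, -4, -7 → best response b2.
Player II against Down: payoffs 7, -3, 8 → best response b3.
Mutual best responses: (Down, b3).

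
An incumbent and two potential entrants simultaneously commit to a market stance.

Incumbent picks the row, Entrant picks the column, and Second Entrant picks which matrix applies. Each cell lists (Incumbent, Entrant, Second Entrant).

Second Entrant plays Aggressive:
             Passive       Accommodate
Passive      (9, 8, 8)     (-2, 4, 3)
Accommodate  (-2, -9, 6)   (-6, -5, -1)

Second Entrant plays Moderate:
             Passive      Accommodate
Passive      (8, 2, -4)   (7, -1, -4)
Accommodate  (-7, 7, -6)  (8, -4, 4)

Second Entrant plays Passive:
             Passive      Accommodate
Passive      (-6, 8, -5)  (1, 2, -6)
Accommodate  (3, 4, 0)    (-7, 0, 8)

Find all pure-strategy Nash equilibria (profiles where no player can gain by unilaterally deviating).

Incumbent against (Passive, Aggressive): payoffs 9, -2 → best response Passive.
Incumbent against (Passive, Moderate): payoffs 8, -7 → best response Passive.
Incumbent against (Passive, Passive): payoffs -6, 3 → best response Accommodate.
Incumbent against (Accommodate, Aggressive): payoffs -2, -6 → best response Passive.
Incumbent against (Accommodate, Moderate): payoffs 7, 8 → best response Accommodate.
Incumbent against (Accommodate, Passive): payoffs 1, -7 → best response Passive.
Entrant against (Passive, Aggressive): payoffs 8, 4 → best response Passive.
Entrant against (Passive, Moderate): payoffs 2, -1 → best response Passive.
Entrant against (Passive, Passive): payoffs 8, 2 → best response Passive.
Entrant against (Accommodate, Aggressive): payoffs -9, -5 → best response Accommodate.
Entrant against (Accommodate, Moderate): payoffs 7, -4 → best response Passive.
Entrant against (Accommodate, Passive): payoffs 4, 0 → best response Passive.
Second Entrant against (Passive, Passive): payoffs 8, -4, -5 → best response Aggressive.
Second Entrant against (Passive, Accommodate): payoffs 3, -4, -6 → best response Aggressive.
Second Entrant against (Accommodate, Passive): payoffs 6, -6, 0 → best response Aggressive.
Second Entrant against (Accommodate, Accommodate): payoffs -1, 4, 8 → best response Passive.
Mutual best responses: (Passive, Passive, Aggressive).

(Passive, Passive, Aggressive)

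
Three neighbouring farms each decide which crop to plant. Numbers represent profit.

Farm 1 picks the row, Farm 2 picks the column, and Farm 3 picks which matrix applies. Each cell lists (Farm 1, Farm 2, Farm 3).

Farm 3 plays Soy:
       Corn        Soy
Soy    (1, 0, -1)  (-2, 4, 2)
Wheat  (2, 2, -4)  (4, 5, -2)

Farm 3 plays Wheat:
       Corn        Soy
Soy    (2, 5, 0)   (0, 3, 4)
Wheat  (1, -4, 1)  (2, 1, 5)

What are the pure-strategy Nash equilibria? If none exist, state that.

Farm 1 against (Corn, Soy): payoffs 1, 2 → best response Wheat.
Farm 1 against (Corn, Wheat): payoffs 2, 1 → best response Soy.
Farm 1 against (Soy, Soy): payoffs -2, 4 → best response Wheat.
Farm 1 against (Soy, Wheat): payoffs 0, 2 → best response Wheat.
Farm 2 against (Soy, Soy): payoffs 0, 4 → best response Soy.
Farm 2 against (Soy, Wheat): payoffs 5, 3 → best response Corn.
Farm 2 against (Wheat, Soy): payoffs 2, 5 → best response Soy.
Farm 2 against (Wheat, Wheat): payoffs -4, 1 → best response Soy.
Farm 3 against (Soy, Corn): payoffs -1, 0 → best response Wheat.
Farm 3 against (Soy, Soy): payoffs 2, 4 → best response Wheat.
Farm 3 against (Wheat, Corn): payoffs -4, 1 → best response Wheat.
Farm 3 against (Wheat, Soy): payoffs -2, 5 → best response Wheat.
Mutual best responses: (Soy, Corn, Wheat); (Wheat, Soy, Wheat).

(Soy, Corn, Wheat), (Wheat, Soy, Wheat)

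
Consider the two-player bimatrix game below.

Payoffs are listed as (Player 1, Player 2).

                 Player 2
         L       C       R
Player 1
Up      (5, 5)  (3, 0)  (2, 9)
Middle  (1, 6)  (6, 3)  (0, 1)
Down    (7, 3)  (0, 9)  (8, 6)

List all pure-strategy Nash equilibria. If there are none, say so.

(Up, L): Player 1 can switch to Down (5 → 7). Not NE.
(Up, C): Player 1 can switch to Middle (3 → 6). Not NE.
(Up, R): Player 1 can switch to Down (2 → 8). Not NE.
(Middle, L): Player 1 can switch to Up (1 → 5). Not NE.
(Middle, C): Player 2 can switch to L (3 → 6). Not NE.
(Middle, R): Player 1 can switch to Up (0 → 2). Not NE.
(Down, L): Player 2 can switch to C (3 → 9). Not NE.
(Down, C): Player 1 can switch to Up (0 → 3). Not NE.
(Down, R): Player 2 can switch to C (6 → 9). Not NE.

There is no pure-strategy Nash equilibrium.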